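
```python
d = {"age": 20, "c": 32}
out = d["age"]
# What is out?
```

Trace:
`d = {"age": 20, "c": 32}` → d = {'age': 20, 'c': 32}
`out = d["age"]` → out = 20
So out = 20

Answer: 20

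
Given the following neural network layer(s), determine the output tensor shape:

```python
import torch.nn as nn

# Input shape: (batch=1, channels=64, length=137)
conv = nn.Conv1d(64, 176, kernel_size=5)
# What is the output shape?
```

Input: (1, 64, 137) -> Output: (1, 176, 133)

Answer: (1, 176, 133)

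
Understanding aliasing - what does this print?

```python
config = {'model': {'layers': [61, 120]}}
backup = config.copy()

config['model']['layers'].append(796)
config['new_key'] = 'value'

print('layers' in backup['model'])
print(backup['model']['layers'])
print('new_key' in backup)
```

Key concept: shallow copy gotcha with nested dict.
Step by step:
`config = {'model': {'layers': [61, 120]}}` → config = {'model': {'layers': [61, 120]}}
`backup = config.copy()` → backup = {'model': {'layers': [61, 120]}}
`config['model']['layers'].append(796)` → config = {'model': {'layers': [61, 120, 796]}}; backup = {'model': {'layers': [61, 120, 796]}}
`config['new_key'] = 'value'` → config = {'model': {'layers': [61, 120, 796]}, 'new_key': 'value'}
`print('layers' in backup['model'])` → prints True
`print(backup['model']['layers'])` → prints [61, 120, 796]
`print('new_key' in backup)` → prints False

Answer:
True
[61, 120, 796]
False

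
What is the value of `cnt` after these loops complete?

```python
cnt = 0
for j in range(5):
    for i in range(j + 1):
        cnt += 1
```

Triangle: 1 + 2 + ... + 5
`cnt` takes the values: 0 → 1 → 2 → 3 → 4 → 5 → 6 → 7 → 8 → 9 → 10 → 11 → 12 → 13 → 14 → 15

Answer: 15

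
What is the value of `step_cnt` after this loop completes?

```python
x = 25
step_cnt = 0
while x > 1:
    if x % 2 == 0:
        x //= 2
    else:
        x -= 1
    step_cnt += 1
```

Steps to reduce 25 to 1
`step_cnt` takes the values: 0 → 1 → 2 → 3 → 4 → 5 → 6

Answer: 6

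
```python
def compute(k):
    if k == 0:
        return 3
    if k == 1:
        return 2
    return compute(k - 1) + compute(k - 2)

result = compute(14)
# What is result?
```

Build up from base cases: compute(0)=3, compute(1)=2, compute(2)=5, compute(3)=7, compute(4)=12, compute(5)=19, compute(6)=31, ..., compute(14)=1453

Answer: 1453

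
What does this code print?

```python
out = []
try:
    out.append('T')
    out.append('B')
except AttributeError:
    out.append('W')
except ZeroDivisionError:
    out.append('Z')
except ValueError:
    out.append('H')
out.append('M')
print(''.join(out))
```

Execution trace: 'T' (try body) → 'B' (try body, no exception) → 'M' (after the try/except). Output: TBM

Answer: TBM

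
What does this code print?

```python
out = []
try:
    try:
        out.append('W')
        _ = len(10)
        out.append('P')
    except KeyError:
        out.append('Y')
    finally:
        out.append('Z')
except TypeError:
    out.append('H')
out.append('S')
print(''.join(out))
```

Execution trace: 'W' (inner try body) → 'Z' (inner finally) → 'H' (outer except TypeError) → 'S' (after the try/except). Output: WZHS

Answer: WZHS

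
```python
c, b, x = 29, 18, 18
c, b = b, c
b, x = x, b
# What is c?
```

Trace:
`c, b, x = 29, 18, 18` → c = 29; b = 18; x = 18
`c, b = b, c` → c = 18; b = 29
`b, x = x, b` → b = 18; x = 29
So c = 18

Answer: 18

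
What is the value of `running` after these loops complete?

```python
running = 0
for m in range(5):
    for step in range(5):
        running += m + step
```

Sum of all m+step for m,step in 5x5
`running` takes the values: 0 → 1 → 3 → 6 → 10 → 11 → 13 → 16 → 20 → 25 → 27 → 30 → 34 → 39 → 45 → 48 → 52 → 57 → 63 → 70 → 74 → 79 → 85 → 92 → 100

Answer: 100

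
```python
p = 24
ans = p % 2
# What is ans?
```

Trace:
`p = 24` → p = 24
`ans = p % 2` → ans = 0
So ans = 0

Answer: 0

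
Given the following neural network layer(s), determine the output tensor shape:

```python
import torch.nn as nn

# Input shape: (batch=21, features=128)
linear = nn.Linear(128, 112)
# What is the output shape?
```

Input: (21, 128) -> Output: (21, 112)

Answer: (21, 112)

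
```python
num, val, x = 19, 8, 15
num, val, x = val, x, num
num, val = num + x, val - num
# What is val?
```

Trace:
`num, val, x = 19, 8, 15` → num = 19; val = 8; x = 15
`num, val, x = val, x, num` → num = 8; val = 15; x = 19
`num, val = num + x, val - num` → num = 27; val = 7
So val = 7

Answer: 7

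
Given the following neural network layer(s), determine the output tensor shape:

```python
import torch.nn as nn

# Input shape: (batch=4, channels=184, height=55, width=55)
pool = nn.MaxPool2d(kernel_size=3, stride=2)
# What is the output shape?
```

Input: (4, 184, 55, 55) -> Output: (4, 184, 27, 27)

Answer: (4, 184, 27, 27)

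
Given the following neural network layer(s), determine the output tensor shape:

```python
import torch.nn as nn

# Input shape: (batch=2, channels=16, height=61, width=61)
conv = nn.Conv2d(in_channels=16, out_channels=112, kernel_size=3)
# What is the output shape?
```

Input: (2, 16, 61, 61) -> Output: (2, 112, 59, 59)

Answer: (2, 112, 59, 59)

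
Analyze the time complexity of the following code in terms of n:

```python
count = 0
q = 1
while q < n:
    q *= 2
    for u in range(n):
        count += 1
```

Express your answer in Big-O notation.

Each loop level contributes: log n × n. Multiplying the contributions gives O(n log n).

Answer: O(n log n)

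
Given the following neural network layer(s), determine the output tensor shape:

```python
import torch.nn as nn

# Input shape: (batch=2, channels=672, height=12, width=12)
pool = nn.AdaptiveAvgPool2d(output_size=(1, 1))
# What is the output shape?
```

Input: (2, 672, 12, 12) -> Output: (2, 672, 1, 1)

Answer: (2, 672, 1, 1)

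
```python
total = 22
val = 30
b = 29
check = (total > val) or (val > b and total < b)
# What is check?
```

Trace:
`total = 22` → total = 22
`val = 30` → val = 30
`b = 29` → b = 29
`check = (total > val) or (val > b and total < b)` → check = True
So check = True

Answer: True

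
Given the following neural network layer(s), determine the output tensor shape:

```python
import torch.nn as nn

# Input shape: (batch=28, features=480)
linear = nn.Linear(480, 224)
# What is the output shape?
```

Input: (28, 480) -> Output: (28, 224)

Answer: (28, 224)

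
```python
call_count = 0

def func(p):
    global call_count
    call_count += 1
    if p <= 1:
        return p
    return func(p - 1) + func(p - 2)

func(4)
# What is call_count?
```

Calls(p) = 1 + Calls(p-1) + Calls(p-2); Calls(0)=Calls(1)=1. For p=4 this gives 9.

Answer: 9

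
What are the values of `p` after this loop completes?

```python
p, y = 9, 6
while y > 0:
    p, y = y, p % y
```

GCD of 9 and 6
`p` takes the values: 9 → 6 → 3

Answer: 3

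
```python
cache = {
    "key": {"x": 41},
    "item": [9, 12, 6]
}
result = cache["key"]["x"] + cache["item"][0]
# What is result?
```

Trace:
`cache = { ...` → cache = {'key': {'x': 41}, 'item': [9, 12, 6]}
`result = cache["key"]["x"] + cache["item"][0]` → result = 50
So result = 50

Answer: 50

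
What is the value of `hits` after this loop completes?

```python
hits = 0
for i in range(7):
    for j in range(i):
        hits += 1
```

Triangle number: 0+1+2+...+6
`hits` takes the values: 0 → 1 → 2 → 3 → 4 → 5 → 6 → 7 → 8 → 9 → 10 → 11 → 12 → 13 → 14 → 15 → 16 → 17 → 18 → 19 → 20 → 21

Answer: 21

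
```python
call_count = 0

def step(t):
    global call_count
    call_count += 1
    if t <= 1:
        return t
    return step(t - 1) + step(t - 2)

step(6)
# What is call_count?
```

Calls(t) = 1 + Calls(t-1) + Calls(t-2); Calls(0)=Calls(1)=1. For t=6 this gives 25.

Answer: 25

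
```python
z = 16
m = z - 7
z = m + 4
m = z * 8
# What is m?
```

Trace:
`z = 16` → z = 16
`m = z - 7` → m = 9
`z = m + 4` → z = 13
`m = z * 8` → m = 104
So m = 104

Answer: 104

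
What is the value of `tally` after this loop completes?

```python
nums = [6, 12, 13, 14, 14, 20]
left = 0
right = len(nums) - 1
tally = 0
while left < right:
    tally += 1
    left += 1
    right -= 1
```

Iterations until pointers meet (list length 6)
`tally` takes the values: 0 → 1 → 2 → 3

Answer: 3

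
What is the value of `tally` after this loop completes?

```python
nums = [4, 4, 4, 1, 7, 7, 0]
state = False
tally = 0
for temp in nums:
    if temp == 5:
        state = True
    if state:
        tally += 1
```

Count elements after first 5 in [4, 4, 4, 1, 7, 7, 0]
`tally` takes the values: 0

Answer: 0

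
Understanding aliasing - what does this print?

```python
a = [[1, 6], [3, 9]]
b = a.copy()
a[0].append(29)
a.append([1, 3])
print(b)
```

Key concept: shallow copy with nested lists.
Step by step:
`a = [[1, 6], [3, 9]]` → a = [[1, 6], [3, 9]]
`b = a.copy()` → b = [[1, 6], [3, 9]]
`a[0].append(29)` → a = [[1, 6, 29], [3, 9]]; b = [[1, 6, 29], [3, 9]]
`a.append([1, 3])` → a = [[1, 6, 29], [3, 9], [1, 3]]
`print(b)` → prints [[1, 6, 29], [3, 9]]

Answer: [[1, 6, 29], [3, 9]]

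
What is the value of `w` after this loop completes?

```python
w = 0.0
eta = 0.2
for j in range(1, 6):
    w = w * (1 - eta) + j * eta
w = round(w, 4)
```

Moving average with lr=0.2
`w` takes the values: 0.0 → 0.2 → 0.56 → 1.048 → 1.6384 → 2.31072 → 2.3107

Answer: 2.3107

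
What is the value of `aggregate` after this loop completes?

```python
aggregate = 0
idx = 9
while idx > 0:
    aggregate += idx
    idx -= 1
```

Sum 9 down to 1
`aggregate` takes the values: 0 → 9 → 17 → 24 → 30 → 35 → 39 → 42 → 44 → 45

Answer: 45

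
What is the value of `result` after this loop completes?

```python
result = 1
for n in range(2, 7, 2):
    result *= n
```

Product of even numbers 2 to 6
`result` takes the values: 1 → 2 → 8 → 48

Answer: 48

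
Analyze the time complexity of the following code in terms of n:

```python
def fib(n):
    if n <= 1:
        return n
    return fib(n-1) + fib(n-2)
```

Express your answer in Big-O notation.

This is Recursive Fibonacci (naive). Time complexity: O(2^n).

Answer: O(2^n)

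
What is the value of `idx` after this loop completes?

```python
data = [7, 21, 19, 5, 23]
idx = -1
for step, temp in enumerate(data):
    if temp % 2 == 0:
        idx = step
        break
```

First even number index in [7, 21, 19, 5, 23]
`idx` takes the values: -1

Answer: -1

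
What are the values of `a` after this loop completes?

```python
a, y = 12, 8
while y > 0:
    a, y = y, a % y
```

GCD of 12 and 8
`a` takes the values: 12 → 8 → 4

Answer: 4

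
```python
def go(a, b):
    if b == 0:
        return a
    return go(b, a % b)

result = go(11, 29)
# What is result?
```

go(11, 29) -> go(29, 11) -> go(11, 7) -> go(7, 4) -> go(4, 3) -> go(3, 1) -> go(1, 0) -> 1

Answer: 1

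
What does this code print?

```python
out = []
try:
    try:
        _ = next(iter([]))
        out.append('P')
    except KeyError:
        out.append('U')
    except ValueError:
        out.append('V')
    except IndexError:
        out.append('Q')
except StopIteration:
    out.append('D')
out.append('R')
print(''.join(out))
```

Execution trace: 'D' (outer except StopIteration) → 'R' (after the try/except). Output: DR

Answer: DR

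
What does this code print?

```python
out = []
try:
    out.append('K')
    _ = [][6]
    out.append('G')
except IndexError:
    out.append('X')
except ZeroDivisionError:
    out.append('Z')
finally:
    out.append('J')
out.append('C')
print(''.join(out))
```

Execution trace: 'K' (try body) → 'X' (except IndexError) → 'J' (finally) → 'C' (after the try/except). Output: KXJC

Answer: KXJC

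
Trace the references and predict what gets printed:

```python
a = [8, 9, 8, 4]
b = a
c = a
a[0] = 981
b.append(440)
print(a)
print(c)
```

Key concept: multiple aliases.
Step by step:
`a = [8, 9, 8, 4]` → a = [8, 9, 8, 4]
`b = a` → b = [8, 9, 8, 4] (same object as a)
`c = a` → c = [8, 9, 8, 4] (same object as a, b)
`a[0] = 981` → a = [981, 9, 8, 4] (same object as b, c); b = [981, 9, 8, 4] (same object as a, c); c = [981, 9, 8, 4] (same object as a, b)
`b.append(440)` → a = [981, 9, 8, 4, 440] (same object as b, c); b = [981, 9, 8, 4, 440] (same object as a, c); c = [981, 9, 8, 4, 440] (same object as a, b)
`print(a)` → prints [981, 9, 8, 4, 440]
`print(c)` → prints [981, 9, 8, 4, 440]

Answer:
[981, 9, 8, 4, 440]
[981, 9, 8, 4, 440]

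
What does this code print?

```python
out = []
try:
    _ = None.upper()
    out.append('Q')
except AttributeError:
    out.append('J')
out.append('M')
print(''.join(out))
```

Execution trace: 'J' (except AttributeError) → 'M' (after the try/except). Output: JM

Answer: JM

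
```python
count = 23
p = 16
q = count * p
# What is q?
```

Trace:
`count = 23` → count = 23
`p = 16` → p = 16
`q = count * p` → q = 368
So q = 368

Answer: 368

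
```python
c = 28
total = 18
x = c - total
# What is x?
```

Trace:
`c = 28` → c = 28
`total = 18` → total = 18
`x = c - total` → x = 10
So x = 10

Answer: 10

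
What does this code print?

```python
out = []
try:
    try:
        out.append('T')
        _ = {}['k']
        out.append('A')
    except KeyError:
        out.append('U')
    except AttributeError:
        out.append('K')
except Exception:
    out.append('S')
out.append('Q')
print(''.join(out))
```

Execution trace: 'T' (inner try body) → 'U' (inner except KeyError) → 'Q' (after the try/except). Output: TUQ

Answer: TUQ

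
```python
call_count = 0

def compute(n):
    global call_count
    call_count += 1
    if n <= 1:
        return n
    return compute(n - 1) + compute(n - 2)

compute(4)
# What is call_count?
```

Calls(n) = 1 + Calls(n-1) + Calls(n-2); Calls(0)=Calls(1)=1. For n=4 this gives 9.

Answer: 9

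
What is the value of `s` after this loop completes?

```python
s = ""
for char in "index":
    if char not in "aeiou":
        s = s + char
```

Remove vowels from 'index'
`s` takes the values: "" → "n" → "nd" → "ndx"

Answer: "ndx"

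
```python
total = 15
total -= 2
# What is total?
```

Trace:
`total = 15` → total = 15
`total -= 2` → total = 13
So total = 13

Answer: 13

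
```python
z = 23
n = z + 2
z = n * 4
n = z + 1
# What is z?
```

Trace:
`z = 23` → z = 23
`n = z + 2` → n = 25
`z = n * 4` → z = 100
`n = z + 1` → n = 101
So z = 100

Answer: 100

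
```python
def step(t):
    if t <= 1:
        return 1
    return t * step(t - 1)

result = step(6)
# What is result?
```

step(6) = 6 * 5 * 4 * 3 * 2 * 1 = 720

Answer: 720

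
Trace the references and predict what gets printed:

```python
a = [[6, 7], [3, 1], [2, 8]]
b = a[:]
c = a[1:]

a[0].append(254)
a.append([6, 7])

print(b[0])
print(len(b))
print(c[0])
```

Key concept: slice with nested mutation.
Step by step:
`a = [[6, 7], [3, 1], [2, 8]]` → a = [[6, 7], [3, 1], [2, 8]]
`b = a[:]` → b = [[6, 7], [3, 1], [2, 8]]
`c = a[1:]` → c = [[3, 1], [2, 8]]
`a[0].append(254)` → a = [[6, 7, 254], [3, 1], [2, 8]]; b = [[6, 7, 254], [3, 1], [2, 8]]
`a.append([6, 7])` → a = [[6, 7, 254], [3, 1], [2, 8], [6, 7]]
`print(b[0])` → prints [6, 7, 254]
`print(len(b))` → prints 3
`print(c[0])` → prints [3, 1]

Answer:
[6, 7, 254]
3
[3, 1]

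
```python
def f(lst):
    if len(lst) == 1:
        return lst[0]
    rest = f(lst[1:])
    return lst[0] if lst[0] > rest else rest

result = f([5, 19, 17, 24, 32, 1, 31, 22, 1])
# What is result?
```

Recursive max over [5, 19, 17, 24, 32, 1, 31, 22, 1] = 32

Answer: 32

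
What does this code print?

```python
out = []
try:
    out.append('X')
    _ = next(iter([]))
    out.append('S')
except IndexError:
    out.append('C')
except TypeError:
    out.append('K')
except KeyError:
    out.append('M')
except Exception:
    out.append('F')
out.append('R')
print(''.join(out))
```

Execution trace: 'X' (try body) → 'F' (except Exception) → 'R' (after the try/except). Output: XFR

Answer: XFR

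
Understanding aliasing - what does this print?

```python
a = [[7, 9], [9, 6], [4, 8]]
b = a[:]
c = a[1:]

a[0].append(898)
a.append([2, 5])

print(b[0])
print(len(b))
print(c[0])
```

Key concept: slice with nested mutation.
Step by step:
`a = [[7, 9], [9, 6], [4, 8]]` → a = [[7, 9], [9, 6], [4, 8]]
`b = a[:]` → b = [[7, 9], [9, 6], [4, 8]]
`c = a[1:]` → c = [[9, 6], [4, 8]]
`a[0].append(898)` → a = [[7, 9, 898], [9, 6], [4, 8]]; b = [[7, 9, 898], [9, 6], [4, 8]]
`a.append([2, 5])` → a = [[7, 9, 898], [9, 6], [4, 8], [2, 5]]
`print(b[0])` → prints [7, 9, 898]
`print(len(b))` → prints 3
`print(c[0])` → prints [9, 6]

Answer:
[7, 9, 898]
3
[9, 6]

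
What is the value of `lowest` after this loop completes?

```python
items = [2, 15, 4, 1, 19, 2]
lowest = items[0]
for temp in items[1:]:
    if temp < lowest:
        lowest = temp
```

Minimum of [2, 15, 4, 1, 19, 2]
`lowest` takes the values: 2 → 1

Answer: 1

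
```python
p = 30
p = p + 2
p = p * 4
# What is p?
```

Trace:
`p = 30` → p = 30
`p = p + 2` → p = 32
`p = p * 4` → p = 128
So p = 128

Answer: 128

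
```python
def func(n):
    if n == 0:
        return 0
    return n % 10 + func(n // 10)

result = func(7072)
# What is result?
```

Sum of digits of 7072: 2 + 7 + 0 + 7 = 16

Answer: 16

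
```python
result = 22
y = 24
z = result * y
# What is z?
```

Trace:
`result = 22` → result = 22
`y = 24` → y = 24
`z = result * y` → z = 528
So z = 528

Answer: 528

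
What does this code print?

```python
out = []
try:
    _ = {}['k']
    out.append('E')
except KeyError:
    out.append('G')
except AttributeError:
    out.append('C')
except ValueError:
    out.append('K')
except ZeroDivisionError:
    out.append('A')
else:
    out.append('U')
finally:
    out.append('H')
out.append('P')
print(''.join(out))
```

Execution trace: 'G' (except KeyError) → 'H' (finally) → 'P' (after the try/except). Output: GHP

Answer: GHP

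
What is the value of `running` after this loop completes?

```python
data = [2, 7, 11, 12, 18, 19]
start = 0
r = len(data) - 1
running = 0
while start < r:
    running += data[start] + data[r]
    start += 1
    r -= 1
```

Sum of pairs from ends
`running` takes the values: 0 → 21 → 46 → 69

Answer: 69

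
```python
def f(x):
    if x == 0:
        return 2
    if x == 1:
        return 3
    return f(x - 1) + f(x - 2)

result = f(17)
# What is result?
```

Build up from base cases: f(0)=2, f(1)=3, f(2)=5, f(3)=8, f(4)=13, f(5)=21, f(6)=34, ..., f(17)=6765

Answer: 6765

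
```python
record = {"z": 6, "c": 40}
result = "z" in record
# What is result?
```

Trace:
`record = {"z": 6, "c": 40}` → record = {'z': 6, 'c': 40}
`result = "z" in record` → result = True
So result = True

Answer: True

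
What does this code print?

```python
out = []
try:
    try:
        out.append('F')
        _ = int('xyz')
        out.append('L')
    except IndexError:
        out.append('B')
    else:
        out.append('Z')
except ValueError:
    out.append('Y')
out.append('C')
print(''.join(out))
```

Execution trace: 'F' (inner try body) → 'Y' (outer except ValueError) → 'C' (after the try/except). Output: FYC

Answer: FYC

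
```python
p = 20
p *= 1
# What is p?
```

Trace:
`p = 20` → p = 20
`p *= 1` → p = 20
So p = 20

Answer: 20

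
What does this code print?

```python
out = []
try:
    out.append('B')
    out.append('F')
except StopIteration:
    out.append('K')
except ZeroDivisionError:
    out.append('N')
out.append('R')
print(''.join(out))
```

Execution trace: 'B' (try body) → 'F' (try body, no exception) → 'R' (after the try/except). Output: BFR

Answer: BFR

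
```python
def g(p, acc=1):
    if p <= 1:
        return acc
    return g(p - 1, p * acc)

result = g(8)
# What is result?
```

Accumulator trace (n, acc): (8, 1) -> (7, 8) -> (6, 56) -> (5, 336) -> (4, 1680) -> (3, 6720) -> (2, 20160) -> (1, 40320) -> return 40320

Answer: 40320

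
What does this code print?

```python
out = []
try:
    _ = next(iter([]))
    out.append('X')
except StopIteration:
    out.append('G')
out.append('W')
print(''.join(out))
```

Execution trace: 'G' (except StopIteration) → 'W' (after the try/except). Output: GW

Answer: GW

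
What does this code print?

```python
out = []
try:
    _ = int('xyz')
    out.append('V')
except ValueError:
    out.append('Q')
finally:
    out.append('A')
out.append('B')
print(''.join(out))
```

Execution trace: 'Q' (except ValueError) → 'A' (finally) → 'B' (after the try/except). Output: QAB

Answer: QAB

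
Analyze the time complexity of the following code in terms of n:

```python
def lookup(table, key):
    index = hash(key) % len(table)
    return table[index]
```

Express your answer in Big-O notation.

This is Hash table lookup (average case). Time complexity: O(1).

Answer: O(1)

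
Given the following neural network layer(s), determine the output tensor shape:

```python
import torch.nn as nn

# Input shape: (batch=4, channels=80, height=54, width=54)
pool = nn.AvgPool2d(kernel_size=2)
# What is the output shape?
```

Input: (4, 80, 54, 54) -> Output: (4, 80, 27, 27)

Answer: (4, 80, 27, 27)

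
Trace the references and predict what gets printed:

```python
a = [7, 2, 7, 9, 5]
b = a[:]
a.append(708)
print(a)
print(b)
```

Key concept: slice [:] creates copy.
Step by step:
`a = [7, 2, 7, 9, 5]` → a = [7, 2, 7, 9, 5]
`b = a[:]` → b = [7, 2, 7, 9, 5]
`a.append(708)` → a = [7, 2, 7, 9, 5, 708]
`print(a)` → prints [7, 2, 7, 9, 5, 708]
`print(b)` → prints [7, 2, 7, 9, 5]

Answer:
[7, 2, 7, 9, 5, 708]
[7, 2, 7, 9, 5]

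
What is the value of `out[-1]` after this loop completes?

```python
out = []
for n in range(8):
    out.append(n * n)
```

Last element of squares 0 to 7
`out` takes the values: [] → [0] → [0, 1] → [0, 1, 4] → [0, 1, 4, 9] → [0, 1, 4, 9, 16] → [0, 1, 4, 9, 16, 25] → [0, 1, 4, 9, 16, 25, 36] → [0, 1, 4, 9, 16, 25, 36, 49]
So `out[-1]` = 49

Answer: 49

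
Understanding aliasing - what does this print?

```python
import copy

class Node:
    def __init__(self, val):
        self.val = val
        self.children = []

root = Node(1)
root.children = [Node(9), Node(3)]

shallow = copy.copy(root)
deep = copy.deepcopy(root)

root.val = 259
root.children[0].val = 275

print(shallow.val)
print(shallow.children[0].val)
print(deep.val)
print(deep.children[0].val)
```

Key concept: deep copy with custom objects.
Step by step:
`root = Node(1)` → root = Node(val=1, children=[])
`root.children = [Node(9), Node(3)]` → root = Node(val=1, children=[Node(val=9, children=[]), Node(val=3, children=[])])
`shallow = copy.copy(root)` → shallow = Node(val=1, children=[Node(val=9, children=[]), Node(val=3, children=[])])
`deep = copy.deepcopy(root)` → deep = Node(val=1, children=[Node(val=9, children=[]), Node(val=3, children=[])])
`root.val = 259` → root = Node(val=259, children=[Node(val=9, children=[]), Node(val=3, children=[])])
`root.children[0].val = 275` → root = Node(val=259, children=[Node(val=275, children=[]), Node(val=3, children=[])]); shallow = Node(val=1, children=[Node(val=275, children=[]), Node(val=3, children=[])])
`print(shallow.val)` → prints 1
`print(shallow.children[0].val)` → prints 275
`print(deep.val)` → prints 1
`print(deep.children[0].val)` → prints 9

Answer:
1
275
1
9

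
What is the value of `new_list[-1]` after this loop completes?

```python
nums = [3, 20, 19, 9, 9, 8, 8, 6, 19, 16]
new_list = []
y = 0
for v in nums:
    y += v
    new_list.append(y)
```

Cumulative sum ends at 117
`new_list` takes the values: [] → [3] → [3, 23] → [3, 23, 42] → [3, 23, 42, 51] → [3, 23, 42, 51, 60] → [3, 23, 42, 51, 60, 68] → [3, 23, 42, 51, 60, 68, 76] → [3, 23, 42, 51, 60, 68, 76, 82] → [3, 23, 42, 51, 60, 68, 76, 82, 101] → [3, 23, 42, 51, 60, 68, 76, 82, 101, 117]
So `new_list[-1]` = 117

Answer: 117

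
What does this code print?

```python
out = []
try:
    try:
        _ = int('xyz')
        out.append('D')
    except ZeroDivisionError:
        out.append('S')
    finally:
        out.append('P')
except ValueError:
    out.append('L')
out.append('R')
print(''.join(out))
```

Execution trace: 'P' (finally) → 'L' (outer except ValueError) → 'R' (after the try/except). Output: PLR

Answer: PLR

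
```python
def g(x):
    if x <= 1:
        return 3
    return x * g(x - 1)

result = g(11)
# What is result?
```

g(11) = 11 * 10 * 9 * 8 * 7 * 6 * 5 * 4 * 3 * 2 * 3 = 119750400

Answer: 119750400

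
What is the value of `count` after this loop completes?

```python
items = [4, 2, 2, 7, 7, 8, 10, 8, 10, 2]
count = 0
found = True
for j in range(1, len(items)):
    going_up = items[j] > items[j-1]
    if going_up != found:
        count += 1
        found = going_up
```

Count direction changes in [4, 2, 2, 7, 7, 8, 10, 8, 10, 2]
`count` takes the values: 0 → 1 → 2 → 3 → 4 → 5 → 6 → 7

Answer: 7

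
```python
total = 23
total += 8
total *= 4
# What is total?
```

Trace:
`total = 23` → total = 23
`total += 8` → total = 31
`total *= 4` → total = 124
So total = 124

Answer: 124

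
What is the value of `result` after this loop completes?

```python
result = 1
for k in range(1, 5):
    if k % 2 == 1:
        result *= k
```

Product of odd numbers 1 to 4
`result` takes the values: 1 → 3

Answer: 3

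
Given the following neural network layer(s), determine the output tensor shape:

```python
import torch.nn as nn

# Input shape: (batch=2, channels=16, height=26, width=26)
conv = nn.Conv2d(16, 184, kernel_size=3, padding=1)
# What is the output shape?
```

Input: (2, 16, 26, 26) -> Output: (2, 184, 26, 26)

Answer: (2, 184, 26, 26)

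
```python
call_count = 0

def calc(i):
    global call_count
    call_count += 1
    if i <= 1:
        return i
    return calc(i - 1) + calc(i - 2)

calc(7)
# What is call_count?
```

Calls(i) = 1 + Calls(i-1) + Calls(i-2); Calls(0)=Calls(1)=1. For i=7 this gives 41.

Answer: 41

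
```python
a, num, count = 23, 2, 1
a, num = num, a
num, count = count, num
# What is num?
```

Trace:
`a, num, count = 23, 2, 1` → a = 23; num = 2; count = 1
`a, num = num, a` → a = 2; num = 23
`num, count = count, num` → num = 1; count = 23
So num = 1

Answer: 1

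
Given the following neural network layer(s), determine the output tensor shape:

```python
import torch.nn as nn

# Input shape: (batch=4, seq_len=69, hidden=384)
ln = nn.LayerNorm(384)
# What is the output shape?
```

Input: (4, 69, 384) -> Output: (4, 69, 384)

Answer: (4, 69, 384)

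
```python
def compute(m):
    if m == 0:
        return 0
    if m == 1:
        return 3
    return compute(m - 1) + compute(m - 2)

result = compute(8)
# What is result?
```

Build up from base cases: compute(0)=0, compute(1)=3, compute(2)=3, compute(3)=6, compute(4)=9, compute(5)=15, compute(6)=24, ..., compute(8)=63

Answer: 63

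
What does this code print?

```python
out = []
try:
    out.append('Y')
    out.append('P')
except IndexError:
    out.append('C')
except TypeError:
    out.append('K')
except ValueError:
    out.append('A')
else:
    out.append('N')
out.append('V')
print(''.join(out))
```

Execution trace: 'Y' (try body) → 'P' (try body, no exception) → 'N' (else) → 'V' (after the try/except). Output: YPNV

Answer: YPNV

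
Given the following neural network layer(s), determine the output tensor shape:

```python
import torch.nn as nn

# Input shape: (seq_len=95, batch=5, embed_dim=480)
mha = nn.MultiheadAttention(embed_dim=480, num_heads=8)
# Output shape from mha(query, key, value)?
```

Input: (95, 5, 480) -> Output: (95, 5, 480)

Answer: (95, 5, 480)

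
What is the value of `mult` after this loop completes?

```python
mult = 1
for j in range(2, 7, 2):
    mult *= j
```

Product of even numbers 2 to 6
`mult` takes the values: 1 → 2 → 8 → 48

Answer: 48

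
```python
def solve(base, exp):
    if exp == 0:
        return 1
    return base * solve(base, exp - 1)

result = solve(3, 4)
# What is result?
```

solve(3, 4) = 3 * 3 * 3 * 3 = 81

Answer: 81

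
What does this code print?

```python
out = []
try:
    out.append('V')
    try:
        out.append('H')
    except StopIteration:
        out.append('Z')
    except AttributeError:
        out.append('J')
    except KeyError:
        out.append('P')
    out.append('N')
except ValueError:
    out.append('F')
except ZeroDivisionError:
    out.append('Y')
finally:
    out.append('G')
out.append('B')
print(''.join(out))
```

Execution trace: 'V' (try body) → 'H' (inner try body, no exception) → 'N' (try body, no exception) → 'G' (finally) → 'B' (after the try/except). Output: VHNGB

Answer: VHNGB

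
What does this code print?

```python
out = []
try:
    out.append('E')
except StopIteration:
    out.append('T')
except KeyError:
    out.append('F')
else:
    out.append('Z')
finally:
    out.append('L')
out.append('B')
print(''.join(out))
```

Execution trace: 'E' (try body, no exception) → 'Z' (else) → 'L' (finally) → 'B' (after the try/except). Output: EZLB

Answer: EZLB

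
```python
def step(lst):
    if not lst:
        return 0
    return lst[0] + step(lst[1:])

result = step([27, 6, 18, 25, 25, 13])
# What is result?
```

27 + 6 + 18 + 25 + 25 + 13 + 0 = 114

Answer: 114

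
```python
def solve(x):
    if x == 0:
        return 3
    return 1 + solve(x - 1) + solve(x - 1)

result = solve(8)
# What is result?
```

solve(x) = 1 + 2·solve(x-1), solve(0)=3. Closed form: (3+1)·2^8 - 1 = 1023.

Answer: 1023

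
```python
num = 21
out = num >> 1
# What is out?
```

Trace:
`num = 21` → num = 21
`out = num >> 1` → out = 10
So out = 10

Answer: 10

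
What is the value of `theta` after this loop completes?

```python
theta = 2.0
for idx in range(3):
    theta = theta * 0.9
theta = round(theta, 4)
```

Exponential decay: 2.0 * 0.9^3
`theta` takes the values: 2.0 → 1.8 → 1.62 → 1.458

Answer: 1.458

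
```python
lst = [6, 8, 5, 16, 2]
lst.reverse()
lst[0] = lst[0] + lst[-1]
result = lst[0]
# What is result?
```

Trace:
`lst = [6, 8, 5, 16, 2]` → lst = [6, 8, 5, 16, 2]
`lst.reverse()` → lst = [2, 16, 5, 8, 6]
`lst[0] = lst[0] + lst[-1]` → lst = [8, 16, 5, 8, 6]
`result = lst[0]` → result = 8
So result = 8

Answer: 8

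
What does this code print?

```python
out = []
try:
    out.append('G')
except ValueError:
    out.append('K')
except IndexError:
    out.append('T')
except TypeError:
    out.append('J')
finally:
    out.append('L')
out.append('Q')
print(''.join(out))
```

Execution trace: 'G' (try body, no exception) → 'L' (finally) → 'Q' (after the try/except). Output: GLQ

Answer: GLQ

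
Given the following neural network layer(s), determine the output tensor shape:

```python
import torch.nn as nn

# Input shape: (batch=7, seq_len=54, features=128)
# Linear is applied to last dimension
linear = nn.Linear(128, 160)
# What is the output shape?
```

Input: (7, 54, 128) -> Output: (7, 54, 160)

Answer: (7, 54, 160)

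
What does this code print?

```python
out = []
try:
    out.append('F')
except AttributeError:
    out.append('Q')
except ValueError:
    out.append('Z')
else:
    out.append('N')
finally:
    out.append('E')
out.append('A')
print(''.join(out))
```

Execution trace: 'F' (try body, no exception) → 'N' (else) → 'E' (finally) → 'A' (after the try/except). Output: FNEA

Answer: FNEA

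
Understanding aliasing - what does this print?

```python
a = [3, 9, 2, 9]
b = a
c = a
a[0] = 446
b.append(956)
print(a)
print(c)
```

Key concept: multiple aliases.
Step by step:
`a = [3, 9, 2, 9]` → a = [3, 9, 2, 9]
`b = a` → b = [3, 9, 2, 9] (same object as a)
`c = a` → c = [3, 9, 2, 9] (same object as a, b)
`a[0] = 446` → a = [446, 9, 2, 9] (same object as b, c); b = [446, 9, 2, 9] (same object as a, c); c = [446, 9, 2, 9] (same object as a, b)
`b.append(956)` → a = [446, 9, 2, 9, 956] (same object as b, c); b = [446, 9, 2, 9, 956] (same object as a, c); c = [446, 9, 2, 9, 956] (same object as a, b)
`print(a)` → prints [446, 9, 2, 9, 956]
`print(c)` → prints [446, 9, 2, 9, 956]

Answer:
[446, 9, 2, 9, 956]
[446, 9, 2, 9, 956]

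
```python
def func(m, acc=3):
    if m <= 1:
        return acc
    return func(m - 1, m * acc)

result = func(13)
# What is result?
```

Accumulator trace (n, acc): (13, 3) -> (12, 39) -> (11, 468) -> (10, 5148) -> (9, 51480) -> (8, 463320) -> (7, 3706560) -> (6, 25945920) -> (5, 155675520) -> (4, 778377600) -> (3, 3113510400) -> (2, 9340531200) -> (1, 18681062400) -> return 18681062400

Answer: 18681062400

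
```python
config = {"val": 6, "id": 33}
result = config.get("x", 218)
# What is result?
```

Trace:
`config = {"val": 6, "id": 33}` → config = {'val': 6, 'id': 33}
`result = config.get("x", 218)` → result = 218
So result = 218

Answer: 218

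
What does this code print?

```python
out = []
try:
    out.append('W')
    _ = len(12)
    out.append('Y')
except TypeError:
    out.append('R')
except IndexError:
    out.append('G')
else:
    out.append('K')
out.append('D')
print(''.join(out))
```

Execution trace: 'W' (try body) → 'R' (except TypeError) → 'D' (after the try/except). Output: WRD

Answer: WRD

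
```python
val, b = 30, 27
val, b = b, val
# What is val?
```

Trace:
`val, b = 30, 27` → val = 30; b = 27
`val, b = b, val` → val = 27; b = 30
So val = 27

Answer: 27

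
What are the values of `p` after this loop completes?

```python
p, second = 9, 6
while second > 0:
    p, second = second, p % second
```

GCD of 9 and 6
`p` takes the values: 9 → 6 → 3

Answer: 3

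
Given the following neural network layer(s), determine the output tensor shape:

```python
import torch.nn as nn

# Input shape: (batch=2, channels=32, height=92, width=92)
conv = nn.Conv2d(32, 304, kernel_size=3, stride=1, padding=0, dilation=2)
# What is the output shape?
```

Input: (2, 32, 92, 92) -> Output: (2, 304, 88, 88)

Answer: (2, 304, 88, 88)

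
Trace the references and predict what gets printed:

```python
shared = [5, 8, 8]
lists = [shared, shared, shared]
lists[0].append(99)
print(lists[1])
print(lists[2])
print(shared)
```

Key concept: list of same reference.
Step by step:
`shared = [5, 8, 8]` → shared = [5, 8, 8]
`lists = [shared, shared, shared]` → lists = [[5, 8, 8], [5, 8, 8], [5, 8, 8]]
`lists[0].append(99)` → shared = [5, 8, 8, 99]; lists = [[5, 8, 8, 99], [5, 8, 8, 99], [5, 8, 8, 99]]
`print(lists[1])` → prints [5, 8, 8, 99]
`print(lists[2])` → prints [5, 8, 8, 99]
`print(shared)` → prints [5, 8, 8, 99]

Answer:
[5, 8, 8, 99]
[5, 8, 8, 99]
[5, 8, 8, 99]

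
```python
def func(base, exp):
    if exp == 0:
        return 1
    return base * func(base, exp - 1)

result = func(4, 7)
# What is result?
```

func(4, 7) = 4 * 4 * 4 * 4 * 4 * 4 * 4 = 16384

Answer: 16384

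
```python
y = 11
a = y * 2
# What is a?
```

Trace:
`y = 11` → y = 11
`a = y * 2` → a = 22
So a = 22

Answer: 22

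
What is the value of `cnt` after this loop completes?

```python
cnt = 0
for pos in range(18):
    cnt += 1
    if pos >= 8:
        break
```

Loop breaks when pos reaches 8, cnt is 9
`cnt` takes the values: 0 → 1 → 2 → 3 → 4 → 5 → 6 → 7 → 8 → 9

Answer: 9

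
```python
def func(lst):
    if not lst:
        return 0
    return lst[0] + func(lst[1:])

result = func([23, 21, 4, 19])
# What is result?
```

23 + 21 + 4 + 19 + 0 = 67

Answer: 67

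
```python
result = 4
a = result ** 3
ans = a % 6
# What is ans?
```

Trace:
`result = 4` → result = 4
`a = result ** 3` → a = 64
`ans = a % 6` → ans = 4
So ans = 4

Answer: 4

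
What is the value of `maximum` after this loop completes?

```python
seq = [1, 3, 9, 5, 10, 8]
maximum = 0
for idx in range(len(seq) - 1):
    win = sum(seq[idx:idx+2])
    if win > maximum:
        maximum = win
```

Max sum of 2-element window in [1, 3, 9, 5, 10, 8]
`maximum` takes the values: 0 → 4 → 12 → 14 → 15 → 18

Answer: 18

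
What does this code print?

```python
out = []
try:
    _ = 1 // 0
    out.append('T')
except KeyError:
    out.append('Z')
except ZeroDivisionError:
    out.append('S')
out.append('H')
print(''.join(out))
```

Execution trace: 'S' (except ZeroDivisionError) → 'H' (after the try/except). Output: SH

Answer: SH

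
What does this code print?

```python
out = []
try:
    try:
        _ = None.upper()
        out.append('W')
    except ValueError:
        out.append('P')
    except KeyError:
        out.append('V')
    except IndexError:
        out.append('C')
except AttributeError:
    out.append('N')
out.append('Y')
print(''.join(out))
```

Execution trace: 'N' (outer except AttributeError) → 'Y' (after the try/except). Output: NY

Answer: NY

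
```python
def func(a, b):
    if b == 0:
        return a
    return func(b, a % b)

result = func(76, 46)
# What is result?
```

func(76, 46) -> func(46, 30) -> func(30, 16) -> func(16, 14) -> func(14, 2) -> func(2, 0) -> 2

Answer: 2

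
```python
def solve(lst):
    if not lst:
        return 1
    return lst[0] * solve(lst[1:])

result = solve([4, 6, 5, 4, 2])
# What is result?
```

Product over [4, 6, 5, 4, 2] = 4 * 6 * 5 * 4 * 2 = 960

Answer: 960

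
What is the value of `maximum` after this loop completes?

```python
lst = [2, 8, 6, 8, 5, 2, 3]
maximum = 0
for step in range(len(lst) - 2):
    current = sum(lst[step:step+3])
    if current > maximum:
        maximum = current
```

Max sum of 3-element window in [2, 8, 6, 8, 5, 2, 3]
`maximum` takes the values: 0 → 16 → 22

Answer: 22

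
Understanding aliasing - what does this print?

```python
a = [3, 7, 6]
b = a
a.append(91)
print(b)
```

Key concept: basic list aliasing.
Step by step:
`a = [3, 7, 6]` → a = [3, 7, 6]
`b = a` → b = [3, 7, 6] (same object as a)
`a.append(91)` → a = [3, 7, 6, 91] (same object as b); b = [3, 7, 6, 91] (same object as a)
`print(b)` → prints [3, 7, 6, 91]

Answer: [3, 7, 6, 91]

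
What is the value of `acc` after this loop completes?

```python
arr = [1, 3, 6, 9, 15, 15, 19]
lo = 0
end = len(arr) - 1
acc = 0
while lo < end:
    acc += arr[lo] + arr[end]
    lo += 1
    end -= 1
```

Sum of pairs from ends
`acc` takes the values: 0 → 20 → 38 → 59

Answer: 59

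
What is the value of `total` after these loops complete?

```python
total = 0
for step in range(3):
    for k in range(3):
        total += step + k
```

Sum of all step+k for step,k in 3x3
`total` takes the values: 0 → 1 → 3 → 4 → 6 → 9 → 11 → 14 → 18

Answer: 18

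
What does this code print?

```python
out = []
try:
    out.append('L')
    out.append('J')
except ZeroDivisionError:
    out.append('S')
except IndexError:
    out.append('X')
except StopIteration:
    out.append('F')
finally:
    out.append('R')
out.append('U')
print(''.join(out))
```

Execution trace: 'L' (try body) → 'J' (try body, no exception) → 'R' (finally) → 'U' (after the try/except). Output: LJRU

Answer: LJRU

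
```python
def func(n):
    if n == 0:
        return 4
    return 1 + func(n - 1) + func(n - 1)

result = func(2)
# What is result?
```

func(n) = 1 + 2·func(n-1), func(0)=4. Closed form: (4+1)·2^2 - 1 = 19.

Answer: 19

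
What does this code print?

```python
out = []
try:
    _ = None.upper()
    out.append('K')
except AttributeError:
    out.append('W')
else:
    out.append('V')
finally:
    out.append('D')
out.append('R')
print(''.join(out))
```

Execution trace: 'W' (except AttributeError) → 'D' (finally) → 'R' (after the try/except). Output: WDR

Answer: WDR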